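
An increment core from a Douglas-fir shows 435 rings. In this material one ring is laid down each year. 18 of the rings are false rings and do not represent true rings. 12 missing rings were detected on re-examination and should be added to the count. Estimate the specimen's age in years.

429 yr

Correcting the raw count gives 435 − 18 + 12 = 429 true rings.
One ring per year makes the duration 429 years.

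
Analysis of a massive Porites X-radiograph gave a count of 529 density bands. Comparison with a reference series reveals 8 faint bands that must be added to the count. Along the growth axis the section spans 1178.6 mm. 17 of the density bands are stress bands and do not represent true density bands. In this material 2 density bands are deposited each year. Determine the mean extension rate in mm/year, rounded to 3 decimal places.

Adjusted count: 529 − 17 + 8 = 520 density bands.
With 2 density bands per year, 520 / 2 = 260 years.
Mean rate = 1178.6 mm / 260 years ≈ 4.533 mm/year.

4.533 mm/year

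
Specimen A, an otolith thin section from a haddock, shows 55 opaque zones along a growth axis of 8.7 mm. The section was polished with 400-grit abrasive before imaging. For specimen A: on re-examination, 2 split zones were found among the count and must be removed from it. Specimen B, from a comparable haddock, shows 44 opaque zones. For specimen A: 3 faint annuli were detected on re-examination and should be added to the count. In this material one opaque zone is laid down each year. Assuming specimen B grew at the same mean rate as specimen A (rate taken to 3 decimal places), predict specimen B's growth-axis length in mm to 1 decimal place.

Specimen A: true opaque zone count = 55 − 2 + 3 = 56.
A: Extension rate ≈ 8.7 / 56 = 0.155 mm/year.
B's length ≈ 0.155 × 44 = 6.8 mm.

6.8 mm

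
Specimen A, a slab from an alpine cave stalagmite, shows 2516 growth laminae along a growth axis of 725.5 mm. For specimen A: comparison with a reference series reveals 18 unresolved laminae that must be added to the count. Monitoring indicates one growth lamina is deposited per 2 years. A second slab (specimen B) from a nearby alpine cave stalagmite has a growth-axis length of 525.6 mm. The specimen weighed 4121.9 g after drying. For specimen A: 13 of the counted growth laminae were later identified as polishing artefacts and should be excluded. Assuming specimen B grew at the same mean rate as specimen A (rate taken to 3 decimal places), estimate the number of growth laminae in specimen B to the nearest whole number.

Specimen A: true growth lamina count = 2516 − 13 + 18 = 2521.
Specimen A: multiplying by 2 years per growth lamina: 2521 × 2 = 5042 years.
A: Mean rate = 725.5 mm / 5042 years ≈ 0.144 mm per year.
B spans 525.6 / 0.144 = 3650.00 years; at 2 years per growth lamina that is 3650.00 / 2 ≈ 1825 growth laminae.

1825 growth laminae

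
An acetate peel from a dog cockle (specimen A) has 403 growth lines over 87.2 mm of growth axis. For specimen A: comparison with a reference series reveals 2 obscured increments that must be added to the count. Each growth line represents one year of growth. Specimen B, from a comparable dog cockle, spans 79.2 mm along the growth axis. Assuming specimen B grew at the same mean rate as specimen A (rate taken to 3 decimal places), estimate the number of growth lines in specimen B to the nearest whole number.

Specimen A: after corrections the count is 403 + 2 = 405 growth lines.
A: 87.2 mm over 405 years gives 87.2 / 405 ≈ 0.215 mm per year.
Specimen B: 79.2 mm / 0.215 mm per year = 368.37 years ≈ 368 growth lines.

368 growth lines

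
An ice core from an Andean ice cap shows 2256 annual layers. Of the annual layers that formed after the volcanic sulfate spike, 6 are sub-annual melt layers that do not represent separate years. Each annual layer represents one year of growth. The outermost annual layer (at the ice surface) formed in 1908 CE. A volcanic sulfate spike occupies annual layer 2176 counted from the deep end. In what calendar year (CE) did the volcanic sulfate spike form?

2256 − 2176 = 80 annual layers lie beyond the volcanic sulfate spike toward the ice surface.
Excluding 6 false annual layers: 80 − 6 = 74.
1908 − 74 = 1834 CE.

1834 CE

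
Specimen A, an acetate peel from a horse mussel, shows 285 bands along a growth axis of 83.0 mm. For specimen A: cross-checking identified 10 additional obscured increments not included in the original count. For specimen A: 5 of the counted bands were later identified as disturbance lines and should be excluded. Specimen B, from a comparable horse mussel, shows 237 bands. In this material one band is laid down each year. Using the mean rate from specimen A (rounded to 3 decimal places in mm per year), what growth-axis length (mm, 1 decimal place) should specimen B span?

67.8 mm

Specimen A: correcting the raw count gives 285 − 5 + 10 = 290 true bands.
A: Mean rate = 83.0 mm / 290 years ≈ 0.286 mm/year.
For B, 0.286 mm/year × 237 years = 67.8 mm.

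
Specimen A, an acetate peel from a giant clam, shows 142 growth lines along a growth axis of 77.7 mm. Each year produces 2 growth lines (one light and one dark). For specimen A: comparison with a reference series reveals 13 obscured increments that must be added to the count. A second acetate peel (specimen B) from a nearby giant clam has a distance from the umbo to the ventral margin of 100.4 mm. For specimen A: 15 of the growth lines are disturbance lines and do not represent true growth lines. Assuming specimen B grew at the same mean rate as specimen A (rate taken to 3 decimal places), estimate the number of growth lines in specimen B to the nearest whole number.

181 growth lines

Specimen A: correcting the raw count gives 142 − 15 + 13 = 140 true growth lines.
Specimen A: dividing by 2 growth lines per year: 140 / 2 = 70 years.
A: 77.7 mm over 70 years gives 77.7 / 70 ≈ 1.110 mm/yr.
Specimen B: 100.4 mm / 1.110 mm per year = 90.45 years; at 2 growth lines per year that is 90.45 × 2 ≈ 181 growth lines.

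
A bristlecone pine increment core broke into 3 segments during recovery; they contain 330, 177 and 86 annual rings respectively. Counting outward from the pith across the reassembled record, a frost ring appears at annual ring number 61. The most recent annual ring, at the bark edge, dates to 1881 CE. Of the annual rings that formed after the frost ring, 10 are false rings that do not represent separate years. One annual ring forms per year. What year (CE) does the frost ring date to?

Total annual rings = 330 + 177 + 86 = 593.
593 − 61 = 532 annual rings lie beyond the frost ring toward the bark edge.
532 − 10 false = 522 true annual rings after the frost ring.
The annual ring at the bark edge is 1881 CE, so the frost ring dates to 1881 − 522 = 1359 CE.

1359 CE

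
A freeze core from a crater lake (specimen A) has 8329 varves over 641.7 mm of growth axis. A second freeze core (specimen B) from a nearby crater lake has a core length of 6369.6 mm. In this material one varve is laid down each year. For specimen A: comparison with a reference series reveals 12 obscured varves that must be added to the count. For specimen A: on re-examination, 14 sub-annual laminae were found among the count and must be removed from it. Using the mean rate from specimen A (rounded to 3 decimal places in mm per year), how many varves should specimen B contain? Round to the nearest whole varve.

Specimen A: correcting the raw count gives 8329 − 14 + 12 = 8327 true varves.
A: Extension rate ≈ 641.7 / 8327 = 0.077 mm per year.
For B, 6369.6 / 0.077 = 82722.08 years ≈ 82722 varves.

82722 varves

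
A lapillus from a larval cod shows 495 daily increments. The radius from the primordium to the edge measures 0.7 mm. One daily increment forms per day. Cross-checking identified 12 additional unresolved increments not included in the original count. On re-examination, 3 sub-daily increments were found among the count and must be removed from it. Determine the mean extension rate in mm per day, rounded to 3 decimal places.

0.001 mm per day

Adjusted count: 495 − 3 + 12 = 504 daily increments.
0.7 mm over 504 days gives 0.7 / 504 ≈ 0.001 mm per day.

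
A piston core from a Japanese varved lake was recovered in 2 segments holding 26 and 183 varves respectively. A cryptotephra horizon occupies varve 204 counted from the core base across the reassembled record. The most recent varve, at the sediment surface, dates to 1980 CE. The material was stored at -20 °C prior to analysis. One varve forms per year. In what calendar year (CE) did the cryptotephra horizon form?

1975 CE

Total varves = 26 + 183 = 209.
The cryptotephra horizon sits at varve 204 from the core base, so 209 − 204 = 5 varves formed after it.
Counting back 5 years from 1980 CE places the cryptotephra horizon in 1980 − 5 = 1975 CE.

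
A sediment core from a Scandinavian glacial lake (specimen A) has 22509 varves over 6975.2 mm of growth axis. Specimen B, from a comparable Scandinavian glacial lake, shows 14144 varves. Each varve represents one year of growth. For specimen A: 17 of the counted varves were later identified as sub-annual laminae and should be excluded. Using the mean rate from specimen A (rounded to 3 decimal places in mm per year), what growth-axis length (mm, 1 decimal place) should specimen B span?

Specimen A: true varve count = 22509 − 17 = 22492.
A: Extension rate ≈ 6975.2 / 22492 = 0.310 mm/year.
Length of B = 0.310 × 14144 = 4384.6 mm.

4384.6 mm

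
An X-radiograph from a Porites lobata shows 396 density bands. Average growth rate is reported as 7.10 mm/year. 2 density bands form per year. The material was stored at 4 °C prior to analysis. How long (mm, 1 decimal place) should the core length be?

1405.8 mm

Dividing by 2 density bands per year: 396 / 2 = 198 years.
198 years at 7.10 mm/year gives 7.10 × 198 = 1405.8 mm.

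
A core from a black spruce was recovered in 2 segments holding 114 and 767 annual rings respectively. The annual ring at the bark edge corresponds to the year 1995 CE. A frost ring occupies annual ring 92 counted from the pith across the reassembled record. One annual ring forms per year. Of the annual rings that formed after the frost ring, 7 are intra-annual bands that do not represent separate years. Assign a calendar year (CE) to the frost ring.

1213 CE

Total annual rings = 114 + 767 = 881.
881 − 92 = 789 annual rings lie beyond the frost ring toward the bark edge.
Excluding 7 false annual rings: 789 − 7 = 782.
Counting back 782 years from 1995 CE places the frost ring in 1995 − 782 = 1213 CE.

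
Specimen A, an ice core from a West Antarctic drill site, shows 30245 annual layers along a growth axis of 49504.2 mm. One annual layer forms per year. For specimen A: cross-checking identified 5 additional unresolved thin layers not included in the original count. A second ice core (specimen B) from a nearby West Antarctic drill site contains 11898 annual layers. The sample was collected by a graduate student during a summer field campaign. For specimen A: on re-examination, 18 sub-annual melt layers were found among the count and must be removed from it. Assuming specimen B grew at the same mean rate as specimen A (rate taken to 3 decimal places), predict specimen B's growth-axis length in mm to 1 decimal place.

19477.0 mm

Specimen A: correcting the raw count gives 30245 − 18 + 5 = 30232 true annual layers.
A: Extension rate ≈ 49504.2 / 30232 = 1.637 mm/yr.
Length of B = 1.637 × 11898 = 19477.0 mm.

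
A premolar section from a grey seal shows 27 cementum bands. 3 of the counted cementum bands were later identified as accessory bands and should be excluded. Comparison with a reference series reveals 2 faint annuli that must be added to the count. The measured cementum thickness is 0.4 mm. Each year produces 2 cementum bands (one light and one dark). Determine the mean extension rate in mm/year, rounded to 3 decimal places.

0.031 mm/year

After corrections the count is 27 − 3 + 2 = 26 cementum bands.
26 cementum bands at 2 per year is 26 / 2 = 13 years.
0.4 mm over 13 years gives 0.4 / 13 ≈ 0.031 mm/year.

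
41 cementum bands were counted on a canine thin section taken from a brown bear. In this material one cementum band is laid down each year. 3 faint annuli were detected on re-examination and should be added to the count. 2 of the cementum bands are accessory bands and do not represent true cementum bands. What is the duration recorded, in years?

42 years

Correcting the raw count gives 41 − 2 + 3 = 42 true cementum bands.
With a one-to-one cementum band periodicity this is 42 years.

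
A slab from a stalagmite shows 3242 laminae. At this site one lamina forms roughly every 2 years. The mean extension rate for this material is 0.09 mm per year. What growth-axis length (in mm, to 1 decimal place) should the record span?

583.6 mm

Multiplying by 2 years per lamina: 3242 × 2 = 6484 years.
Predicted length = 0.09 mm/year × 6484 years = 583.6 mm.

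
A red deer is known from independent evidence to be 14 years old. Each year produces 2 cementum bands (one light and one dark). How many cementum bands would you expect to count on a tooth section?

28 cementum bands

14 years at 2 cementum bands per year gives 14 × 2 = 28 cementum bands.
So 28 cementum bands should be present.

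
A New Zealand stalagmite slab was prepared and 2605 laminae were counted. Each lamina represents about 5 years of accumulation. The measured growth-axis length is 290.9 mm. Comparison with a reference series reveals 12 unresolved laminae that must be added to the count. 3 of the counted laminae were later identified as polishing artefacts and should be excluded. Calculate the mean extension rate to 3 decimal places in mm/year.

0.022 mm/year

True lamina count = 2605 − 3 + 12 = 2614.
Multiplying by 5 years per lamina: 2614 × 5 = 13070 years.
290.9 mm over 13070 years gives 290.9 / 13070 ≈ 0.022 mm/year.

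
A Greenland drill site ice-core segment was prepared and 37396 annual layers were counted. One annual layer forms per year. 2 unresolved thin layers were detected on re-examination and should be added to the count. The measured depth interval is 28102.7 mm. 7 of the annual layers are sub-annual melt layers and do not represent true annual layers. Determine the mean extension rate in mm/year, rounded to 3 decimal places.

0.752 mm/year

After corrections the count is 37396 − 7 + 2 = 37391 annual layers.
28102.7 mm over 37391 years gives 28102.7 / 37391 ≈ 0.752 mm/year.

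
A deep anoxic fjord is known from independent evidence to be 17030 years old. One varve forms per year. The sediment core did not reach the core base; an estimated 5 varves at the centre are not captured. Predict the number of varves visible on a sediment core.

17025 varves

Expected varves over 17030 years: 17030.
Less the 5 uncaptured varves: 17030 − 5 = 17025.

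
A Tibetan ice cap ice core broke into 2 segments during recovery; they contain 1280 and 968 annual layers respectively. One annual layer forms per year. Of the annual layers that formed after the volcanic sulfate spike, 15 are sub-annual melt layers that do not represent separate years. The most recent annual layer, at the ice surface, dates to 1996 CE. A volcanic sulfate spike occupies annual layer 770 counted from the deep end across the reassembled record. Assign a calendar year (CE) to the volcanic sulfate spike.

Total annual layers = 1280 + 968 = 2248.
Between annual layer 770 and the ice surface there are 2248 − 770 = 1478 annual layers.
1478 − 15 false = 1463 true annual layers after the volcanic sulfate spike.
1996 − 1463 = 533 CE.

533 CE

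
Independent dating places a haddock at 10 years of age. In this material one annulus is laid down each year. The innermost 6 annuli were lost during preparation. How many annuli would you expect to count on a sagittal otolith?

4 annuli

At one annulus per year, 10 years correspond to 10 annuli.
10 − 6 missed = 4 annuli expected in the prepared section.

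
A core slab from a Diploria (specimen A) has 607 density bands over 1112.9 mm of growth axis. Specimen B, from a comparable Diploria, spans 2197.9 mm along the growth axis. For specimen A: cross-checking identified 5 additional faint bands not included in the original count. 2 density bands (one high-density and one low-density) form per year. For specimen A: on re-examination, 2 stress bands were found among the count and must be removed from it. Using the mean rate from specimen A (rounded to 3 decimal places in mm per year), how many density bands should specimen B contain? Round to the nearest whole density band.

1205 density bands

Specimen A: after corrections the count is 607 − 2 + 5 = 610 density bands.
Specimen A: dividing by 2 density bands per year: 610 / 2 = 305 years.
A: Mean rate = 1112.9 mm / 305 years ≈ 3.649 mm/year.
Specimen B: 2197.9 mm / 3.649 mm per year = 602.33 years; at 2 density bands per year that is 602.33 × 2 ≈ 1205 density bands.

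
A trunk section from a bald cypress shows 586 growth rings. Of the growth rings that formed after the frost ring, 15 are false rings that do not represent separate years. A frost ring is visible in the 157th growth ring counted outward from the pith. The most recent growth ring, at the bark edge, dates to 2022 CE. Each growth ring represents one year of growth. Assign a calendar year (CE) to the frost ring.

1608 CE

Between growth ring 157 and the bark edge there are 586 − 157 = 429 growth rings.
429 − 15 false = 414 true growth rings after the frost ring.
2022 − 414 = 1608 CE.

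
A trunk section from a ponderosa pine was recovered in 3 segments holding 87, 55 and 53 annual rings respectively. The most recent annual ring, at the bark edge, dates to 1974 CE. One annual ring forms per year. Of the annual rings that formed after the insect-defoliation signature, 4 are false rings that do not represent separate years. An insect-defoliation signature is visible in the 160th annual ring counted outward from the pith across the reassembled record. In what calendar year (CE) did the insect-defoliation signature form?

1943 CE

Total annual rings = 87 + 55 + 53 = 195.
The insect-defoliation signature sits at annual ring 160 from the pith, so 195 − 160 = 35 annual rings formed after it.
Excluding 4 false annual rings: 35 − 4 = 31.
Counting back 31 years from 1974 CE places the insect-defoliation signature in 1974 − 31 = 1943 CE.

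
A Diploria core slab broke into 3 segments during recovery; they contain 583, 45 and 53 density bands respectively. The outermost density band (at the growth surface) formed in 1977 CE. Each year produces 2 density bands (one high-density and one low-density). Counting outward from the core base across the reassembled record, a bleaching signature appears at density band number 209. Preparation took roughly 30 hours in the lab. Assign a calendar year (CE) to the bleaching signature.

1741 CE

Total density bands = 583 + 45 + 53 = 681.
The bleaching signature sits at density band 209 from the core base, so 681 − 209 = 472 density bands formed after it.
472 density bands at 2 per year is 472 / 2 = 236 years.
1977 − 236 = 1741 CE.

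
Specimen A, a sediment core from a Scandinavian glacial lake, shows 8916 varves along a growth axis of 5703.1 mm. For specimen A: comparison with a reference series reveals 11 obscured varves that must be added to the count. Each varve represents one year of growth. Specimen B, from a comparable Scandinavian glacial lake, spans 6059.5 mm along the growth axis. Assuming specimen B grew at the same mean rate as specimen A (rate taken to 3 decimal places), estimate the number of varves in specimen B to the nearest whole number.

9483 varves

Specimen A: adjusted count: 8916 + 11 = 8927 varves.
A: 5703.1 mm over 8927 years gives 5703.1 / 8927 ≈ 0.639 mm/year.
Specimen B: 6059.5 mm / 0.639 mm per year = 9482.79 years ≈ 9483 varves.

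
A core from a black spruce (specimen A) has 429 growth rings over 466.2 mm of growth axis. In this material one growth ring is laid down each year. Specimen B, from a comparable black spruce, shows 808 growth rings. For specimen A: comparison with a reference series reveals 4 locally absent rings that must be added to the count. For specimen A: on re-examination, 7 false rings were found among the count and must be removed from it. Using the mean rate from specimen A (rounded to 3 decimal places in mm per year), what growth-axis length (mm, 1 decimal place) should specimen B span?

884.0 mm

Specimen A: correcting the raw count gives 429 − 7 + 4 = 426 true growth rings.
A: Mean rate = 466.2 mm / 426 years ≈ 1.094 mm per year.
Length of B = 1.094 × 808 = 884.0 mm.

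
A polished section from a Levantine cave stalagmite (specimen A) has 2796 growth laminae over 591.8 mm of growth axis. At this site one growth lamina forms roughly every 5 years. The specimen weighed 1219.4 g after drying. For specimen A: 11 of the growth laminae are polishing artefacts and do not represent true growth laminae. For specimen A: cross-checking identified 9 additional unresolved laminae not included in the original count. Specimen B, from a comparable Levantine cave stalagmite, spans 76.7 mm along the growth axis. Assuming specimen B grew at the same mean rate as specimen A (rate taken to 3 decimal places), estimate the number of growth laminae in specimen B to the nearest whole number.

365 growth laminae

Specimen A: true growth lamina count = 2796 − 11 + 9 = 2794.
Specimen A: 2794 growth laminae at 5 years each span 2794 × 5 = 13970 years.
A: Extension rate ≈ 591.8 / 13970 = 0.042 mm/yr.
Specimen B: 76.7 mm / 0.042 mm per year = 1826.19 years; at 5 years per growth lamina that is 1826.19 / 5 ≈ 365 growth laminae.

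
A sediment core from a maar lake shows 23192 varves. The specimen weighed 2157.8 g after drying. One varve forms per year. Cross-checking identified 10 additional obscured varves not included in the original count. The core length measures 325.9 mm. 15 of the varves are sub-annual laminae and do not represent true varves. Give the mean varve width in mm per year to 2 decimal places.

0.01 mm per year

After corrections the count is 23192 − 15 + 10 = 23187 varves.
Extension rate ≈ 325.9 / 23187 = 0.01 mm per year.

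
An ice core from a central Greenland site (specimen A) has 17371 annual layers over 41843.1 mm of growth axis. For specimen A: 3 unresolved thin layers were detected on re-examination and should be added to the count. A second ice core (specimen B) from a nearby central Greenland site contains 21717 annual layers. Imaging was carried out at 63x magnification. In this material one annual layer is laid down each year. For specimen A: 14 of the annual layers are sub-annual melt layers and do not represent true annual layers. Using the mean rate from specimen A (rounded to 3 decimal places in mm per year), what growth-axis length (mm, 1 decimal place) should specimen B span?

Specimen A: adjusted count: 17371 − 14 + 3 = 17360 annual layers.
A: Extension rate ≈ 41843.1 / 17360 = 2.410 mm/year.
Length of B = 2.410 × 21717 = 52338.0 mm.

52338.0 mm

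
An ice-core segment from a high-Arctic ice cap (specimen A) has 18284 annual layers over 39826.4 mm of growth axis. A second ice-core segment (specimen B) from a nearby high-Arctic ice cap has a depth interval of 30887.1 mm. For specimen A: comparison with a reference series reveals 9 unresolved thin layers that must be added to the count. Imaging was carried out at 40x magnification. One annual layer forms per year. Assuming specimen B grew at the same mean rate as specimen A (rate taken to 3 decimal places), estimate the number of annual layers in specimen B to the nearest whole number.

14188 annual layers

Specimen A: true annual layer count = 18284 + 9 = 18293.
A: Mean rate = 39826.4 mm / 18293 years ≈ 2.177 mm/year.
Specimen B: 30887.1 mm / 2.177 mm per year = 14187.92 years ≈ 14188 annual layers.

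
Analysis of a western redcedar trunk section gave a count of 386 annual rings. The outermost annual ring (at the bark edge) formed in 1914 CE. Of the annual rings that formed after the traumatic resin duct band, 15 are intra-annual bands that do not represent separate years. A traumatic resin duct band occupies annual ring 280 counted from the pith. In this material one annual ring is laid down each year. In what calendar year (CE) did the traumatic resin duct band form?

The traumatic resin duct band sits at annual ring 280 from the pith, so 386 − 280 = 106 annual rings formed after it.
106 − 15 false = 91 true annual rings after the traumatic resin duct band.
The annual ring at the bark edge is 1914 CE, so the traumatic resin duct band dates to 1914 − 91 = 1823 CE.

1823 CE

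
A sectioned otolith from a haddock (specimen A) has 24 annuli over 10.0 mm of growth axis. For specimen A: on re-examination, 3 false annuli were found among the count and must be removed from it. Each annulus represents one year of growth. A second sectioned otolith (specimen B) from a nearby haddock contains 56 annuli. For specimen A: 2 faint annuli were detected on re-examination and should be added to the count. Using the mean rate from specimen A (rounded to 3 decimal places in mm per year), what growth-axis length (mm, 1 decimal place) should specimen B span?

24.4 mm

Specimen A: after corrections the count is 24 − 3 + 2 = 23 annuli.
A: 10.0 mm over 23 years gives 10.0 / 23 ≈ 0.435 mm/yr.
For B, 0.435 mm/year × 56 years = 24.4 mm.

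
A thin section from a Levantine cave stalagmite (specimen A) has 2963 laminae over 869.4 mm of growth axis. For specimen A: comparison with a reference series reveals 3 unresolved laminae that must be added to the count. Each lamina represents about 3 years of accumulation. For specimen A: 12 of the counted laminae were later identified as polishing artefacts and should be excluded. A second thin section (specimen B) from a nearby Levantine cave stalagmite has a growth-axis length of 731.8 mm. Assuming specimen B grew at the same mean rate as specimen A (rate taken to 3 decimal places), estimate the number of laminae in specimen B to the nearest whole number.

Specimen A: adjusted count: 2963 − 12 + 3 = 2954 laminae.
Specimen A: 2954 laminae at 3 years each span 2954 × 3 = 8862 years.
A: 869.4 mm over 8862 years gives 869.4 / 8862 ≈ 0.098 mm per year.
For B, 731.8 / 0.098 = 7467.35 years; at 3 years per lamina that is 7467.35 / 3 ≈ 2489 laminae.

2489 laminae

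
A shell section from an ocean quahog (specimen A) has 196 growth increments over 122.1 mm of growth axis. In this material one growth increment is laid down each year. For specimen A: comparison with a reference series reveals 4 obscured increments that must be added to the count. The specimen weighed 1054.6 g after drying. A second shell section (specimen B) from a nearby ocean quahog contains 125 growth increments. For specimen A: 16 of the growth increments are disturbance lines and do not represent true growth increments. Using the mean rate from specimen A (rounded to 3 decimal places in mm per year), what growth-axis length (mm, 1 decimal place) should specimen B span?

Specimen A: true growth increment count = 196 − 16 + 4 = 184.
A: 122.1 mm over 184 years gives 122.1 / 184 ≈ 0.664 mm per year.
For B, 0.664 mm/year × 125 years = 83.0 mm.

83.0 mm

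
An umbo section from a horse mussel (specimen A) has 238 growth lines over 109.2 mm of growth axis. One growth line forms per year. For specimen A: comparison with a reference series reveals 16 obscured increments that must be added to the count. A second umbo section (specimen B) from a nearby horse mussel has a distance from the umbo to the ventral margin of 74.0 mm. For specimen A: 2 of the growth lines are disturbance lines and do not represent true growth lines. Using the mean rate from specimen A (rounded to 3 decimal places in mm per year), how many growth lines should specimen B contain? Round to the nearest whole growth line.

Specimen A: true growth line count = 238 − 2 + 16 = 252.
A: Mean rate = 109.2 mm / 252 years ≈ 0.433 mm/year.
Specimen B: 74.0 mm / 0.433 mm per year = 170.90 years ≈ 171 growth lines.

171 growth lines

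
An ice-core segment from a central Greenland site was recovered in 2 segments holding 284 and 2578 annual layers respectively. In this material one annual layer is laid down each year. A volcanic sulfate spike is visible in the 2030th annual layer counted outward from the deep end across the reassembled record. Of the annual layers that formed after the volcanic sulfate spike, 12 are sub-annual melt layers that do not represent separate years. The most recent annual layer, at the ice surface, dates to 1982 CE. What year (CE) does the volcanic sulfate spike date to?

1162 CE

Total annual layers = 284 + 2578 = 2862.
2862 − 2030 = 832 annual layers lie beyond the volcanic sulfate spike toward the ice surface.
832 − 12 false = 820 true annual layers after the volcanic sulfate spike.
The annual layer at the ice surface is 1982 CE, so the volcanic sulfate spike dates to 1982 − 820 = 1162 CE.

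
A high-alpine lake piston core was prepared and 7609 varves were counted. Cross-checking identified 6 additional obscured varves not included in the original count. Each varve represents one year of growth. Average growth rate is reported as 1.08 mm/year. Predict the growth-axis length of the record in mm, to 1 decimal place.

8224.2 mm

After corrections the count is 7609 + 6 = 7615 varves.
7615 years at 1.08 mm/year gives 1.08 × 7615 = 8224.2 mm.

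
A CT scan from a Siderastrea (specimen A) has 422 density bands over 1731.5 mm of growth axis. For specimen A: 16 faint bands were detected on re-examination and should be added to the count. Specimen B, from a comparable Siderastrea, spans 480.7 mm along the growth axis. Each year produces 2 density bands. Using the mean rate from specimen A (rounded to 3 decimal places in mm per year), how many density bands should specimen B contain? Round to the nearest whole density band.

Specimen A: after corrections the count is 422 + 16 = 438 density bands.
Specimen A: 438 density bands at 2 per year is 438 / 2 = 219 years.
A: Mean rate = 1731.5 mm / 219 years ≈ 7.906 mm/year.
Specimen B: 480.7 mm / 7.906 mm per year = 60.80 years; at 2 density bands per year that is 60.80 × 2 ≈ 122 density bands.

122 density bands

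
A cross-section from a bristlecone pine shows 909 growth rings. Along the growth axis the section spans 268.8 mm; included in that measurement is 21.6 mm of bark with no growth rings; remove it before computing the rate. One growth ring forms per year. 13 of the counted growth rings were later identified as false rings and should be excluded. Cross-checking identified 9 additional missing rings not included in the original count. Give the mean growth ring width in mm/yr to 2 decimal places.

0.27 mm/yr

Adjusted count: 909 − 13 + 9 = 905 growth rings.
Removing the 21.6 mm offcut leaves 268.8 − 21.6 = 247.2 mm.
Mean rate = 247.2 mm / 905 years ≈ 0.27 mm/yr.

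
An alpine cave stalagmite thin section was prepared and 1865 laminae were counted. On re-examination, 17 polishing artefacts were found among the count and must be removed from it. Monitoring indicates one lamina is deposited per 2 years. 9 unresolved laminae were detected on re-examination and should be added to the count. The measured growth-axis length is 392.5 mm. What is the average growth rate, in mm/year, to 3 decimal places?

Adjusted count: 1865 − 17 + 9 = 1857 laminae.
1857 laminae at 2 years each span 1857 × 2 = 3714 years.
Extension rate ≈ 392.5 / 3714 = 0.106 mm/year.

0.106 mm/year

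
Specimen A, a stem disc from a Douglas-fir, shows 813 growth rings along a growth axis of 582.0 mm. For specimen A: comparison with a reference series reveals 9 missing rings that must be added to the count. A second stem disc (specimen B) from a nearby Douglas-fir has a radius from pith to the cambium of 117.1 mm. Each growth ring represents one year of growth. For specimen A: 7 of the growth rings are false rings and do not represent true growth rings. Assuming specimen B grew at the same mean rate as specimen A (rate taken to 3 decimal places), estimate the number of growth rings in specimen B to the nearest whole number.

Specimen A: correcting the raw count gives 813 − 7 + 9 = 815 true growth rings.
A: Extension rate ≈ 582.0 / 815 = 0.714 mm/yr.
Specimen B: 117.1 mm / 0.714 mm per year = 164.01 years ≈ 164 growth rings.

164 growth rings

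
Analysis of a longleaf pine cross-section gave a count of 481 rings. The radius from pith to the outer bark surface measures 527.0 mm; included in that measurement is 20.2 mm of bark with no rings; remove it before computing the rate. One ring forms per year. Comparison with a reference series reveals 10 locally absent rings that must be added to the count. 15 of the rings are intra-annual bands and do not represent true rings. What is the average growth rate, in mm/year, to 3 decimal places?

Adjusted count: 481 − 15 + 10 = 476 rings.
Net length = 527.0 − 20.2 = 506.8 mm.
506.8 mm over 476 years gives 506.8 / 476 ≈ 1.065 mm/year.

1.065 mm/year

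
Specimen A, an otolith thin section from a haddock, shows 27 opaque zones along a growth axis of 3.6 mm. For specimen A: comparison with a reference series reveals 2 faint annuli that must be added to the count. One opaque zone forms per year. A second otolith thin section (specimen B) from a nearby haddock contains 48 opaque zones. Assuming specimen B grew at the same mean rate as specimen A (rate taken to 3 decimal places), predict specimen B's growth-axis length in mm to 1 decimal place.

6.0 mm

Specimen A: after corrections the count is 27 + 2 = 29 opaque zones.
A: Mean rate = 3.6 mm / 29 years ≈ 0.124 mm/yr.
Length of B = 0.124 × 48 = 6.0 mm.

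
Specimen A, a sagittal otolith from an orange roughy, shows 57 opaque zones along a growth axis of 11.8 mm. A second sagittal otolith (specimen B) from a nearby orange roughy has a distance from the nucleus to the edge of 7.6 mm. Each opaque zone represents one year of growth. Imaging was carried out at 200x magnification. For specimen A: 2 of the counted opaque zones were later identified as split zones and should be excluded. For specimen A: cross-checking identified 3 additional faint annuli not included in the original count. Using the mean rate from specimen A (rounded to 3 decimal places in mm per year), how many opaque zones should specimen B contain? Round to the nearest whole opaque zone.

Specimen A: adjusted count: 57 − 2 + 3 = 58 opaque zones.
A: 11.8 mm over 58 years gives 11.8 / 58 ≈ 0.203 mm/yr.
For B, 7.6 / 0.203 = 37.44 years ≈ 37 opaque zones.

37 opaque zones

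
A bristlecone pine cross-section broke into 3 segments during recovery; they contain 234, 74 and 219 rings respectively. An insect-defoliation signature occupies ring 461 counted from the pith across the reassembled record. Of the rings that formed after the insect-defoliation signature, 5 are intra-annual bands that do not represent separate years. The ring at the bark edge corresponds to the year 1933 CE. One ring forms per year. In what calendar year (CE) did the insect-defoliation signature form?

1872 CE

Total rings = 234 + 74 + 219 = 527.
The insect-defoliation signature sits at ring 461 from the pith, so 527 − 461 = 66 rings formed after it.
Removing the 5 false rings leaves 66 − 5 = 61 true rings beyond the insect-defoliation signature.
1933 − 61 = 1872 CE.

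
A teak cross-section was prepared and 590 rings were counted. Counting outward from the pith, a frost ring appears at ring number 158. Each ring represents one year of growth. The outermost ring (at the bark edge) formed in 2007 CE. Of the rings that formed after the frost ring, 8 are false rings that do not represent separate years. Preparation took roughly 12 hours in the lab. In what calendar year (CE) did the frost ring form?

1583 CE

590 − 158 = 432 rings lie beyond the frost ring toward the bark edge.
432 − 8 false = 424 true rings after the frost ring.
Counting back 424 years from 2007 CE places the frost ring in 2007 − 424 = 1583 CE.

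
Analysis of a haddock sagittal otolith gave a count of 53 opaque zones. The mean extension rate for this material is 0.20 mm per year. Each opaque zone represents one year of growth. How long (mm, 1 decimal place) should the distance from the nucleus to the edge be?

10.6 mm

53 years of growth are recorded.
Predicted length = 0.20 mm/year × 53 years = 10.6 mm.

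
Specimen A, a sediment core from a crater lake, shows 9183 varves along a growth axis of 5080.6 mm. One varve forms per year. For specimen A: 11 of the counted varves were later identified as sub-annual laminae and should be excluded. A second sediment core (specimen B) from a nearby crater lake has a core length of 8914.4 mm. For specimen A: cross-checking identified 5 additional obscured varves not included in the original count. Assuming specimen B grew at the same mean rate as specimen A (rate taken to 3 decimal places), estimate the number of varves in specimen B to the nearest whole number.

Specimen A: true varve count = 9183 − 11 + 5 = 9177.
A: Extension rate ≈ 5080.6 / 9177 = 0.554 mm/year.
For B, 8914.4 / 0.554 = 16090.97 years ≈ 16091 varves.

16091 varves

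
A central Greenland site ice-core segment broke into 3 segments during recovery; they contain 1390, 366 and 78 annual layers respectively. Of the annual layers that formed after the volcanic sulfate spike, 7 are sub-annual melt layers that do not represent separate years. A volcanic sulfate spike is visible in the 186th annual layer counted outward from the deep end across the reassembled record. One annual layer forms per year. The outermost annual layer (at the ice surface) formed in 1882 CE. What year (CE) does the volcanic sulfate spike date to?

241 CE

Total annual layers = 1390 + 366 + 78 = 1834.
Between annual layer 186 and the ice surface there are 1834 − 186 = 1648 annual layers.
1648 − 7 false = 1641 true annual layers after the volcanic sulfate spike.
1882 − 1641 = 241 CE.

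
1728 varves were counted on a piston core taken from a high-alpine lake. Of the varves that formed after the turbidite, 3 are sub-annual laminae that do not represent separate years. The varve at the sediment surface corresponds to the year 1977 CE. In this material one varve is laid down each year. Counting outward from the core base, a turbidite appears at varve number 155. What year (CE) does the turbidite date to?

1728 − 155 = 1573 varves lie beyond the turbidite toward the sediment surface.
Excluding 3 false varves: 1573 − 3 = 1570.
1977 − 1570 = 407 CE.

407 CE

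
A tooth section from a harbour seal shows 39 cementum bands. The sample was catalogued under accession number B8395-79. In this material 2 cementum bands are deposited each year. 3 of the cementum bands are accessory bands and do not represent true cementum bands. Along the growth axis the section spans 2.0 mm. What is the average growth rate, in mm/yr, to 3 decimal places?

0.111 mm/yr

True cementum band count = 39 − 3 = 36.
36 cementum bands at 2 per year is 36 / 2 = 18 years.
Extension rate ≈ 2.0 / 18 = 0.111 mm/yr.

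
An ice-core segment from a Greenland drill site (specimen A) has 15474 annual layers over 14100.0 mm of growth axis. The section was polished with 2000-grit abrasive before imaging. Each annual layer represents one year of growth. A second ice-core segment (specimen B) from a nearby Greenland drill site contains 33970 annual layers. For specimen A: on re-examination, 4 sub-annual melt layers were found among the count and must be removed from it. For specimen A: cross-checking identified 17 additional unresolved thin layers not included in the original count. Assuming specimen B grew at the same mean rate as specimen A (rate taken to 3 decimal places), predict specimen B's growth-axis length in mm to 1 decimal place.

Specimen A: adjusted count: 15474 − 4 + 17 = 15487 annual layers.
A: Extension rate ≈ 14100.0 / 15487 = 0.910 mm/yr.
For B, 0.910 mm/year × 33970 years = 30912.7 mm.

30912.7 mm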